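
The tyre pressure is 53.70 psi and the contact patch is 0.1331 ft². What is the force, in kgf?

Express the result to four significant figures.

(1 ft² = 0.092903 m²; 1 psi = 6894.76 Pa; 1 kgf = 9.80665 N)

466.9 kgf

53.70 psi × 6894.76 = 370249 Pa
0.1331 ft² × 0.092903 = 0.0123654 m²
F = P × A = 370249 Pa × 0.0123654 m² = 4578.28 N
4578.28 N ÷ (9.80665 N/kgf) = 466.855 kgf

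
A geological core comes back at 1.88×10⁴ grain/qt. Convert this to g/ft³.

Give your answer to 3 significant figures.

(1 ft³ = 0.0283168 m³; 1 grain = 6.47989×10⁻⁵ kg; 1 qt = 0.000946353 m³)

3.65×10⁴ g/ft³

1.88×10⁴ grain/qt × 6.47989×10⁻⁵ kg/grain ÷ 0.000946353 m³/qt = 1287.28 kg/m³
1287.28 kg/m³ ÷ 0.001 kg/g × 0.0283168 m³/ft³ = 36451.7 g/ft³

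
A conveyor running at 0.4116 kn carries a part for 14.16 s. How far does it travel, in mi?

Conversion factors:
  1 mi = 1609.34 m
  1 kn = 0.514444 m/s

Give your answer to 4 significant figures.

0.4116 kn × 0.514444 = 0.211745 m/s
d = v × t = 0.211745 m/s × 14.16 s = 2.99831 m
2.99831 m ÷ (1609.34 m/mi) = 0.00186307 mi

0.001863 mi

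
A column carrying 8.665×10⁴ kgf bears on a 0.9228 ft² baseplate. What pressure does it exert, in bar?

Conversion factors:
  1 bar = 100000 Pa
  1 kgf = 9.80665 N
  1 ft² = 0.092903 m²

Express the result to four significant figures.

8.665×10⁴ kgf × 9.80665 = 849746 N
0.9228 ft² × 0.092903 = 0.0857309 m²
P = F / A = 849746 N / 0.0857309 m² = 9.91178×10⁶ Pa
9.91178×10⁶ Pa ÷ (100000 Pa/bar) = 99.1178 bar

99.12 bar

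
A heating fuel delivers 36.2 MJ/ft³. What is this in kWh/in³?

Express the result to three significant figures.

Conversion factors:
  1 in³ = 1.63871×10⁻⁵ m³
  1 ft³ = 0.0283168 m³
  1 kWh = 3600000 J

36.2 MJ/ft³ × 1000000 J/MJ ÷ 0.0283168 m³/ft³ = 1.27839×10⁹ J/m³
1.27839×10⁹ J/m³ ÷ 3600000 J/kWh × 1.63871×10⁻⁵ m³/in³ = 0.0058192 kWh/in³

0.00582 kWh/in³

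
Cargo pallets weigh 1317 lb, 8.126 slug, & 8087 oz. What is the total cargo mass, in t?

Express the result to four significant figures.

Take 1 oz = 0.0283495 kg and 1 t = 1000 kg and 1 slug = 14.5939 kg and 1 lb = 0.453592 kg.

0.9452 t

1317 lb × 0.453592 → 597.381 kg
8.126 slug × 14.5939 → 118.59 kg
8087 oz × 0.0283495 → 229.262 kg
Total: 597.381 + 118.59 + 229.262 = 945.233 kg
In t: 945.233 / 1000 = 0.945233 t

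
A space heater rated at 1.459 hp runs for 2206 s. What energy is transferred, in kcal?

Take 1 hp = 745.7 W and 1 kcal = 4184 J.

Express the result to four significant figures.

1.459 hp × 745.7 = 1087.98 W
E = P × t = 1087.98 W × 2206 s = 2.40008×10⁶ J
2.40008×10⁶ J ÷ (4184 J/kcal) = 573.633 kcal

573.6 kcal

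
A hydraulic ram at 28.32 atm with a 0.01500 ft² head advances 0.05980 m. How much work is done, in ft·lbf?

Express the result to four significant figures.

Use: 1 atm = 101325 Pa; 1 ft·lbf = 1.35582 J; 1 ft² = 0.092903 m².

28.32 atm → 2.86952×10⁶ Pa
0.01500 ft² → 0.00139354 m²
F = P × A = 2.86952×10⁶ × 0.00139354 = 3998.79 N
W = F × d = 3998.79 × 0.0598 = 239.128 J
In ft·lbf: 239.128 / 1.35582 = 176.371 ft·lbf

176.4 ft·lbf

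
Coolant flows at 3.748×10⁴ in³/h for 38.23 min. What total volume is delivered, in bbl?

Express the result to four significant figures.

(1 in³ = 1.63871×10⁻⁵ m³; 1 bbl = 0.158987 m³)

2.461 bbl

3.748×10⁴ in³/h → 1.70608×10⁻⁴ m³/s
38.23 min → 2293.8 s
V = Q × t = 1.70608×10⁻⁴ × 2293.8 = 0.391341 m³
In bbl: 0.391341 / 0.158987 = 2.46147 bbl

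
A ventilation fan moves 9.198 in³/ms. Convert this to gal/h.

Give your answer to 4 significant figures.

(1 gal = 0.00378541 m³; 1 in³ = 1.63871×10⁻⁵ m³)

1.433×10⁵ gal/h

9.198 in³/ms × 1.63871×10⁻⁵ m³/in³ ÷ 0.001 s/ms = 0.150729 m³/s
0.150729 m³/s ÷ 0.00378541 m³/gal × 3600 s/h = 143346 gal/h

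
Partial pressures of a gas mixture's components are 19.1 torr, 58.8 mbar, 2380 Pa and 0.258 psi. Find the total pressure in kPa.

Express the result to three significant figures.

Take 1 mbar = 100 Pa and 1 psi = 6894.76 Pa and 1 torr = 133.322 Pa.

19.1 torr × 133.322 = 2546.45 Pa
58.8 mbar × 100 = 5880 Pa
2380 Pa (already Pa)
0.258 psi × 6894.76 = 1778.85 Pa
Total: 2546.45 + 5880 + 2380 + 1778.85 = 12585.3 Pa
In kPa: 12585.3 / 1000 = 12.5853 kPa

12.6 kPa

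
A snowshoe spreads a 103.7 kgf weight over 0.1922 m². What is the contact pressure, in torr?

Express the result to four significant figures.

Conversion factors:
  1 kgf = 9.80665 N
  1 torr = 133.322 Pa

103.7 kgf × 9.80665 = 1016.95 N
P = F / A = 1016.95 N / 0.1922 m² = 5291.1 Pa
5291.1 Pa ÷ (133.322 Pa/torr) = 39.6866 torr

39.69 torr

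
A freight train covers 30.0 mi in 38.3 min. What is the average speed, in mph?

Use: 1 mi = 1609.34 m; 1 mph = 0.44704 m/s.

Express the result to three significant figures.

30.0 mi × 1609.34 = 48280.2 m
38.3 min × 60 = 2298 s
v = d / t = 48280.2 m / 2298 s = 21.0097 m/s
21.0097 m/s ÷ (0.44704 m/s/mph) = 46.9974 mph

47.0 mph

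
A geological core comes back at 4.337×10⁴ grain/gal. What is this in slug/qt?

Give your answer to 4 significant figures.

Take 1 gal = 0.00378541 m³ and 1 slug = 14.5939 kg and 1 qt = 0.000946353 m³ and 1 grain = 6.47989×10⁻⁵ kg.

4.337×10⁴ grain/gal × 6.47989×10⁻⁵ kg/grain ÷ 0.00378541 m³/gal = 742.411 kg/m³
742.411 kg/m³ ÷ 14.5939 kg/slug × 0.000946353 m³/qt = 0.0481422 slug/qt

0.04814 slug/qt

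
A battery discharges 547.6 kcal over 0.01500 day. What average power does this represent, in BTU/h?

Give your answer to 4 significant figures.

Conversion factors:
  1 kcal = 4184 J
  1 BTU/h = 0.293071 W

6032 BTU/h

547.6 kcal × 4184 → 2.29116×10⁶ J
0.01500 day × 86400 → 1296 s
P = E / t = 2.29116×10⁶ J / 1296 s = 1767.87 W
1767.87 W ÷ (0.293071 W/BTU/h) = 6032.22 BTU/h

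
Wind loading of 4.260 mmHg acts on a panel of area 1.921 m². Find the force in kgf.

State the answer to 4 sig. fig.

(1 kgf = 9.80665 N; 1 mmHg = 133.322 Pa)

111.3 kgf

4.260 mmHg × 133.322 = 567.952 Pa
F = P × A = 567.952 Pa × 1.921 m² = 1091.04 N
1091.04 N ÷ (9.80665 N/kgf) = 111.255 kgf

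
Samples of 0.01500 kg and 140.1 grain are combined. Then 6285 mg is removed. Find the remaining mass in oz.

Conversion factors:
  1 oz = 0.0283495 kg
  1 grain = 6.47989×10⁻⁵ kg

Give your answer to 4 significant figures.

0.6276 oz

0.01500 kg (already kg)
140.1 grain × 6.47989×10⁻⁵ = 0.00907833 kg
6285 mg × 10⁻⁶ = 0.006285 kg
Net: 0.015 + 0.00907833 − 0.006285 = 0.0177933 kg
In oz: 0.0177933 / 0.0283495 = 0.627641 oz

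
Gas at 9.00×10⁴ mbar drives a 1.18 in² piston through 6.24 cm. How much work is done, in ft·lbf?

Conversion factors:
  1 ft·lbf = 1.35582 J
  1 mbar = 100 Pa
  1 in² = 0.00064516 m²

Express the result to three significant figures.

9.00×10⁴ mbar → 9×10⁶ Pa
1.18 in² → 7.61289×10⁻⁴ m²
F = P × A = 9×10⁶ × 7.61289×10⁻⁴ = 6851.6 N
6.24 cm → 0.0624 m
W = F × d = 6851.6 × 0.0624 = 427.54 J
In ft·lbf: 427.54 / 1.35582 = 315.337 ft·lbf

315 ft·lbf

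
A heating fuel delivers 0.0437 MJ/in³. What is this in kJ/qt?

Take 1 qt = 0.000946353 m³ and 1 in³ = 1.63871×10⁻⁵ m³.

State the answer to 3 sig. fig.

2520 kJ/qt

0.0437 MJ/in³ × 1000000 J/MJ ÷ 1.63871×10⁻⁵ m³/in³ = 2.66673×10⁹ J/m³
2.66673×10⁹ J/m³ ÷ 1000 J/kJ × 0.000946353 m³/qt = 2523.67 kJ/qt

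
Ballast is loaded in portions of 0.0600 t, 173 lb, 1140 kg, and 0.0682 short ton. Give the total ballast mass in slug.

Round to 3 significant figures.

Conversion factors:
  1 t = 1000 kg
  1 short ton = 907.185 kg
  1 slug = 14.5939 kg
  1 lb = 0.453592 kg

0.0600 t × 1000 = 60 kg
173 lb × 0.453592 = 78.4714 kg
1140 kg (already kg)
0.0682 short ton × 907.185 = 61.87 kg
Total: 60 + 78.4714 + 1140 + 61.87 = 1340.34 kg
In slug: 1340.34 / 14.5939 = 91.8425 slug

91.8 slug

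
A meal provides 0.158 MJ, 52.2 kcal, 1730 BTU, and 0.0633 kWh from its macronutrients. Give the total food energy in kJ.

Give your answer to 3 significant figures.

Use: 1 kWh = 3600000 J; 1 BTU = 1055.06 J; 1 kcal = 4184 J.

0.158 MJ × 1000000 → 158000 J
52.2 kcal × 4184 → 218405 J
1730 BTU × 1055.06 → 1.82525×10⁶ J
0.0633 kWh × 3600000 → 227880 J
Total: 158000 + 218405 + 1.82525×10⁶ + 227880 = 2.42954×10⁶ J
In kJ: 2.42954×10⁶ / 1000 = 2429.54 kJ

2430 kJ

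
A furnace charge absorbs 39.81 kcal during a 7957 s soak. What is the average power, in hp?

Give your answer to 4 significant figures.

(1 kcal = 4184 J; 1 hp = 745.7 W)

39.81 kcal × 4184 = 166565 J
P = E / t = 166565 J / 7957 s = 20.9331 W
20.9331 W ÷ (745.7 W/hp) = 0.0280717 hp

0.02807 hp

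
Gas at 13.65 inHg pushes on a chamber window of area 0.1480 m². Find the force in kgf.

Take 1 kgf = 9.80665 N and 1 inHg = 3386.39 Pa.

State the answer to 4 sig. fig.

697.6 kgf

13.65 inHg × 3386.39 → 46224.2 Pa
F = P × A = 46224.2 Pa × 0.148 m² = 6841.18 N
6841.18 N ÷ (9.80665 N/kgf) = 697.606 kgf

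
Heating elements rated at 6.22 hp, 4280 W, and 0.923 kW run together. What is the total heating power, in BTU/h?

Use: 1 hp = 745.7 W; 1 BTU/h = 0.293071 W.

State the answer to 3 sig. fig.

6.22 hp × 745.7 = 4638.25 W
4280 W (already W)
0.923 kW × 1000 = 923 W
Total: 4638.25 + 4280 + 923 = 9841.25 W
In BTU/h: 9841.25 / 0.293071 = 33579.7 BTU/h

3.36×10⁴ BTU/h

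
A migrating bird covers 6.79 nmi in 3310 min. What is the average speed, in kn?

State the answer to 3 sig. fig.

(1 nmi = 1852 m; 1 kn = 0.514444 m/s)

6.79 nmi × 1852 = 12575.1 m
3310 min × 60 = 198600 s
v = d / t = 12575.1 m / 198600 s = 0.0633187 m/s
0.0633187 m/s ÷ (0.514444 m/s/kn) = 0.123082 kn

0.123 kn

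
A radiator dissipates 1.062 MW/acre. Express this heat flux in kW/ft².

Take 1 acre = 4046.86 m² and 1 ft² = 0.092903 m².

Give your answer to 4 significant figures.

1.062 MW/acre × 1000000 W/MW ÷ 4046.86 m²/acre = 262.426 W/m²
262.426 W/m² ÷ 1000 W/kW × 0.092903 m²/ft² = 0.0243802 kW/ft²

0.02438 kW/ft²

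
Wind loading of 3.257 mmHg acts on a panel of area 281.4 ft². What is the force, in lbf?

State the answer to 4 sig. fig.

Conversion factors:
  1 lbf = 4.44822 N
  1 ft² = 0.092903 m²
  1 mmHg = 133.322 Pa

3.257 mmHg × 133.322 = 434.23 Pa
281.4 ft² × 0.092903 = 26.1429 m²
F = P × A = 434.23 Pa × 26.1429 m² = 11352 N
11352 N ÷ (4.44822 N/lbf) = 2552.03 lbf

2552 lbf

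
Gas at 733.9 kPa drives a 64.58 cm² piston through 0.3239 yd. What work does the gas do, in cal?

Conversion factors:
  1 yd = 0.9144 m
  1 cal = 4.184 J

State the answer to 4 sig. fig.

733.9 kPa → 733900 Pa
64.58 cm² → 0.006458 m²
F = P × A = 733900 × 0.006458 = 4739.53 N
0.3239 yd → 0.296174 m
W = F × d = 4739.53 × 0.296174 = 1403.73 J
In cal: 1403.73 / 4.184 = 335.5 cal

335.5 cal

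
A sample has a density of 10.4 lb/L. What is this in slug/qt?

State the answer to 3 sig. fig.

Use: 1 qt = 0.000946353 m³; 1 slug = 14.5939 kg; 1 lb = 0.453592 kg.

10.4 lb/L × 0.453592 kg/lb ÷ 0.001 m³/L = 4717.36 kg/m³
4717.36 kg/m³ ÷ 14.5939 kg/slug × 0.000946353 m³/qt = 0.305901 slug/qt

0.306 slug/qt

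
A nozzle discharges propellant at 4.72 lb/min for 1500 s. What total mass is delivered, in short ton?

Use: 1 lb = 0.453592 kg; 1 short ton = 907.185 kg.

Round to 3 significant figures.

0.0590 short ton

4.72 lb/min → 0.0356826 kg/s
m = ṁ × t = 0.0356826 × 1500 = 53.5239 kg
In short ton: 53.5239 / 907.185 = 0.059 short ton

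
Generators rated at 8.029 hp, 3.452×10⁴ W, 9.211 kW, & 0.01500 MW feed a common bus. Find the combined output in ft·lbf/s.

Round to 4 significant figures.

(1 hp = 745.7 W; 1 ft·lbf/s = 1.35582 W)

8.029 hp × 745.7 = 5987.23 W
3.452×10⁴ W (already W)
9.211 kW × 1000 = 9211 W
0.01500 MW × 1000000 = 15000 W
Combined: 5987.23 + 34520 + 9211 + 15000 = 64718.2 W
In ft·lbf/s: 64718.2 / 1.35582 = 47733.6 ft·lbf/s

4.773×10⁴ ft·lbf/s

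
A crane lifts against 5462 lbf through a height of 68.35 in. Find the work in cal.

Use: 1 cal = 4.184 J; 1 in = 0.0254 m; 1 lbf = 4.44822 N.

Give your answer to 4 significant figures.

1.008×10⁴ cal

5462 lbf × 4.44822 = 24296.2 N
68.35 in × 0.0254 = 1.73609 m
W = F × d = 24296.2 N × 1.73609 m = 42180.4 J
42180.4 J ÷ (4.184 J/cal) = 10081.4 cal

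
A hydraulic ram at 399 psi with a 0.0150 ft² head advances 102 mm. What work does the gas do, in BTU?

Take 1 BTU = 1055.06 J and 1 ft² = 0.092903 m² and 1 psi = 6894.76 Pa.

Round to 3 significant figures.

399 psi → 2.75101×10⁶ Pa
0.0150 ft² → 0.00139354 m²
F = P × A = 2.75101×10⁶ × 0.00139354 = 3833.64 N
102 mm → 0.102 m
W = F × d = 3833.64 × 0.102 = 391.031 J
In BTU: 391.031 / 1055.06 = 0.370624 BTU

0.371 BTU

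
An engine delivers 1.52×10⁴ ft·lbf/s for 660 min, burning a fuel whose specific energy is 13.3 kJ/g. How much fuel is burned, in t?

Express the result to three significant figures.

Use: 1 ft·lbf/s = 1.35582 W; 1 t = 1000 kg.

1.52×10⁴ ft·lbf/s → 20608.5 W
660 min → 39600 s
E = P × t = 20608.5 × 39600 = 8.16097×10⁸ J
13.3 kJ/g → 1.33×10⁷ J/kg
m = E / e_s = 8.16097×10⁸ / 1.33×10⁷ = 61.3607 kg
In t: 61.3607 / 1000 = 0.0613607 t

0.0614 t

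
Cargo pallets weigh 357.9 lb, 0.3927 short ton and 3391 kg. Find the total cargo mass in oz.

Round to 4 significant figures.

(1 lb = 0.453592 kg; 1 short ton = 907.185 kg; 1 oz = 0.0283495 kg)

357.9 lb × 0.453592 → 162.341 kg
0.3927 short ton × 907.185 → 356.252 kg
3391 kg (already kg)
Total: 162.341 + 356.252 + 3391 = 3909.59 kg
In oz: 3909.59 / 0.0283495 = 137907 oz

1.379×10⁵ oz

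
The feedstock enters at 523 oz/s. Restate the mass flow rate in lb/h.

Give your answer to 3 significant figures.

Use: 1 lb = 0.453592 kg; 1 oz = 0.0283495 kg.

1.18×10⁵ lb/h

523 oz/s × 0.0283495 kg/oz = 14.8268 kg/s
14.8268 kg/s ÷ 0.453592 kg/lb × 3600 s/h = 117675 lb/h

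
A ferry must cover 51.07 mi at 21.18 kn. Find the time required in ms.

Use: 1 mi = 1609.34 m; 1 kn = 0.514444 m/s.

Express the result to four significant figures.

51.07 mi × 1609.34 → 82189 m
21.18 kn × 0.514444 → 10.8959 m/s
t = d / v = 82189 m / 10.8959 m/s = 7543.11 s
7543.11 s ÷ (0.001 s/ms) = 7.54311×10⁶ ms

7.543×10⁶ ms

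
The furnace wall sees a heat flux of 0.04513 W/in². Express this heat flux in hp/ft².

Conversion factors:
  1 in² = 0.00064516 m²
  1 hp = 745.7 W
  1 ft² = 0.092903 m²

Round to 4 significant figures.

0.008715 hp/ft²

0.04513 W/in² ÷ 0.00064516 m²/in² = 69.9516 W/m²
69.9516 W/m² ÷ 745.7 W/hp × 0.092903 m²/ft² = 0.00871492 hp/ft²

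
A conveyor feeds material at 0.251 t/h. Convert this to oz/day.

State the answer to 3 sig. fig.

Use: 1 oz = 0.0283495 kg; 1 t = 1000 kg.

2.12×10⁵ oz/day

0.251 t/h × 1000 kg/t ÷ 3600 s/h = 0.0697222 kg/s
0.0697222 kg/s ÷ 0.0283495 kg/oz × 86400 s/day = 212490 oz/day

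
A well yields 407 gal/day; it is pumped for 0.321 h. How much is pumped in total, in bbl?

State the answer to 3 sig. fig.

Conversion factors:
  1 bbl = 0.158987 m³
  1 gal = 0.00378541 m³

0.130 bbl

407 gal/day → 1.78317×10⁻⁵ m³/s
0.321 h → 1155.6 s
V = Q × t = 1.78317×10⁻⁵ × 1155.6 = 0.0206063 m³
In bbl: 0.0206063 / 0.158987 = 0.12961 bbl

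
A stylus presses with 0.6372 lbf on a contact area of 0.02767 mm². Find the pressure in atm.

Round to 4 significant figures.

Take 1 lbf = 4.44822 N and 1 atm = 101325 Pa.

0.6372 lbf × 4.44822 = 2.83441 N
0.02767 mm² × 10⁻⁶ = 2.767×10⁻⁸ m²
P = F / A = 2.83441 N / 2.767×10⁻⁸ m² = 1.02436×10⁸ Pa
1.02436×10⁸ Pa ÷ (101325 Pa/atm) = 1010.96 atm

1011 atm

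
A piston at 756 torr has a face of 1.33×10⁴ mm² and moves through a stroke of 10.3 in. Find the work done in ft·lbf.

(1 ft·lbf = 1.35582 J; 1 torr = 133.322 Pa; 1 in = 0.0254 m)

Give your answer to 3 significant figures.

259 ft·lbf

756 torr → 100791 Pa
1.33×10⁴ mm² → 0.0133 m²
F = P × A = 100791 × 0.0133 = 1340.52 N
10.3 in → 0.26162 m
W = F × d = 1340.52 × 0.26162 = 350.707 J
In ft·lbf: 350.707 / 1.35582 = 258.668 ft·lbf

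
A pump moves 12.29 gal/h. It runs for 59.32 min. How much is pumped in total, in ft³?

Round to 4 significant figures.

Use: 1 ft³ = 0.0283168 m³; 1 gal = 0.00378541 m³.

1.624 ft³

12.29 gal/h → 1.2923×10⁻⁵ m³/s
59.32 min → 3559.2 s
V = Q × t = 1.2923×10⁻⁵ × 3559.2 = 0.0459955 m³
In ft³: 0.0459955 / 0.0283168 = 1.62432 ft³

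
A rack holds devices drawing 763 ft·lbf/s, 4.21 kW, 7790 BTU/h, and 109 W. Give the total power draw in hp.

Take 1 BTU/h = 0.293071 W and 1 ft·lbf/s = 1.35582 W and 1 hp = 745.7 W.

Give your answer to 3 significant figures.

10.2 hp

763 ft·lbf/s × 1.35582 = 1034.49 W
4.21 kW × 1000 = 4210 W
7790 BTU/h × 0.293071 = 2283.02 W
109 W (already W)
Sum: 1034.49 + 4210 + 2283.02 + 109 = 7636.51 W
In hp: 7636.51 / 745.7 = 10.2407 hp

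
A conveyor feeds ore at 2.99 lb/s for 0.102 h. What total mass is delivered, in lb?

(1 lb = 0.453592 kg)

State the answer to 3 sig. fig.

1100 lb

2.99 lb/s → 1.35624 kg/s
0.102 h → 367.2 s
m = ṁ × t = 1.35624 × 367.2 = 498.011 kg
In lb: 498.011 / 0.453592 = 1097.93 lb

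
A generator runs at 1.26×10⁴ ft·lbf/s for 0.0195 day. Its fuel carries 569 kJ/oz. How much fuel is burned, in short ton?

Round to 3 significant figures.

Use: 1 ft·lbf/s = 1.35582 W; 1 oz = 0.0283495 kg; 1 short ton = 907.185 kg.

0.00158 short ton

1.26×10⁴ ft·lbf/s → 17083.3 W
0.0195 day → 1684.8 s
E = P × t = 17083.3 × 1684.8 = 2.87819×10⁷ J
569 kJ/oz → 2.00709×10⁷ J/kg
m = E / e_s = 2.87819×10⁷ / 2.00709×10⁷ = 1.43401 kg
In short ton: 1.43401 / 907.185 = 0.00158072 short ton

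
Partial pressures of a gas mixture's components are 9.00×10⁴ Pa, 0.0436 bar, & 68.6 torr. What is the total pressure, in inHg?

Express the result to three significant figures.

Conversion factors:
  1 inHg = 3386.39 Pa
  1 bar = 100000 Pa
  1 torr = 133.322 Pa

30.6 inHg

9.00×10⁴ Pa (already Pa)
0.0436 bar × 100000 = 4360 Pa
68.6 torr × 133.322 = 9145.89 Pa
Sum: 90000 + 4360 + 9145.89 = 103506 Pa
In inHg: 103506 / 3386.39 = 30.5653 inHg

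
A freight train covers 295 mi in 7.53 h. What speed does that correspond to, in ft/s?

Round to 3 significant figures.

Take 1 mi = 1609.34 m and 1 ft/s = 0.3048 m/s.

295 mi × 1609.34 → 474755 m
7.53 h × 3600 → 27108 s
v = d / t = 474755 m / 27108 s = 17.5135 m/s
17.5135 m/s ÷ (0.3048 m/s/ft/s) = 57.459 ft/s

57.5 ft/s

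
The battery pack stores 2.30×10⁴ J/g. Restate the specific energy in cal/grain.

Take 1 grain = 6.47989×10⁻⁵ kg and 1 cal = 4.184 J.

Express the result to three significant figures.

356 cal/grain

2.30×10⁴ J/g ÷ 0.001 kg/g = 2.3×10⁷ J/kg
2.3×10⁷ J/kg ÷ 4.184 J/cal × 6.47989×10⁻⁵ kg/grain = 356.208 cal/grain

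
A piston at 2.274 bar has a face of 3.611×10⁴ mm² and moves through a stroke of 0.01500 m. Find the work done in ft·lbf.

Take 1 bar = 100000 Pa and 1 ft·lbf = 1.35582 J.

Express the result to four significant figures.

90.85 ft·lbf

2.274 bar → 227400 Pa
3.611×10⁴ mm² → 0.03611 m²
F = P × A = 227400 × 0.03611 = 8211.41 N
W = F × d = 8211.41 × 0.015 = 123.171 J
In ft·lbf: 123.171 / 1.35582 = 90.8461 ft·lbf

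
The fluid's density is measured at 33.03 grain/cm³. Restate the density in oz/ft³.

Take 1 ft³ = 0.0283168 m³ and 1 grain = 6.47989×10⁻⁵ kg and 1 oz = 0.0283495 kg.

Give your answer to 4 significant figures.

33.03 grain/cm³ × 6.47989×10⁻⁵ kg/grain ÷ 10⁻⁶ m³/cm³ = 2140.31 kg/m³
2140.31 kg/m³ ÷ 0.0283495 kg/oz × 0.0283168 m³/ft³ = 2137.84 oz/ft³

2138 oz/ft³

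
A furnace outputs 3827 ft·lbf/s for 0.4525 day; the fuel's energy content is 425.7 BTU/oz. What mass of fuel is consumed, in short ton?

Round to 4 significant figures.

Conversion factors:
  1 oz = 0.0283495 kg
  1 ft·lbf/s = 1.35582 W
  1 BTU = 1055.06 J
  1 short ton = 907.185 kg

0.01411 short ton

3827 ft·lbf/s → 5188.72 W
0.4525 day → 39096 s
E = P × t = 5188.72 × 39096 = 2.02858×10⁸ J
425.7 BTU/oz → 1.58429×10⁷ J/kg
m = E / e_s = 2.02858×10⁸ / 1.58429×10⁷ = 12.8043 kg
In short ton: 12.8043 / 907.185 = 0.0141143 short ton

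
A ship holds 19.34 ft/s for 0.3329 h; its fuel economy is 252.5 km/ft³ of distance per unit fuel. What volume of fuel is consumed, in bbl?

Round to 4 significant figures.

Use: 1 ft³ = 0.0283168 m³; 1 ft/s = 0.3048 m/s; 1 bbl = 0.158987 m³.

19.34 ft/s → 5.89483 m/s
0.3329 h → 1198.44 s
d = v × t = 5.89483 × 1198.44 = 7064.6 m
252.5 km/ft³ → 8.91697×10⁶ m/m³
V = d / (distance per unit fuel) = 7064.6 / 8.91697×10⁶ = 7.92265×10⁻⁴ m³
In bbl: 7.92265×10⁻⁴ / 0.158987 = 0.00498321 bbl

0.004983 bbl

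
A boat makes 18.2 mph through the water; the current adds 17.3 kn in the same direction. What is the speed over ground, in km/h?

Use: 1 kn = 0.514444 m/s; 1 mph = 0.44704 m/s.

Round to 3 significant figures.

18.2 mph × 0.44704 → 8.13613 m/s
17.3 kn × 0.514444 → 8.89988 m/s
Total: 8.13613 + 8.89988 = 17.036 m/s
In km/h: 17.036 / (1/3.6) = 61.3296 km/h

61.3 km/h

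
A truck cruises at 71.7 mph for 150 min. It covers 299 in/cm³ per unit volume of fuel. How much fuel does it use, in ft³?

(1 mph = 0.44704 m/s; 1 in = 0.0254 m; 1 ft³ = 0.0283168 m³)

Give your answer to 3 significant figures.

71.7 mph → 32.0528 m/s
150 min → 9000 s
d = v × t = 32.0528 × 9000 = 288475 m
299 in/cm³ → 7.5946×10⁶ m/m³
V = d / (distance per unit fuel) = 288475 / 7.5946×10⁶ = 0.0379842 m³
In ft³: 0.0379842 / 0.0283168 = 1.3414 ft³

1.34 ft³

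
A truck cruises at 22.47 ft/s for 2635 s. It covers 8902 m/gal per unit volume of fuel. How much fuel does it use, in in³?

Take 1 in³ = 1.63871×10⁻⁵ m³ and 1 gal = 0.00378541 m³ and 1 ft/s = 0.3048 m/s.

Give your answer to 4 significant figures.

468.3 in³

22.47 ft/s → 6.84886 m/s
d = v × t = 6.84886 × 2635 = 18046.7 m
8902 m/gal → 2.35166×10⁶ m/m³
V = d / (distance per unit fuel) = 18046.7 / 2.35166×10⁶ = 0.00767403 m³
In in³: 0.00767403 / 1.63871×10⁻⁵ = 468.297 in³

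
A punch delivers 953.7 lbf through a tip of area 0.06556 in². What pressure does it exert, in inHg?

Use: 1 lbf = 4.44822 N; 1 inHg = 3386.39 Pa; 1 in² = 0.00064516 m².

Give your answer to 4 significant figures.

2.962×10⁴ inHg

953.7 lbf × 4.44822 → 4242.27 N
0.06556 in² × 0.00064516 → 4.22967×10⁻⁵ m²
P = F / A = 4242.27 N / 4.22967×10⁻⁵ m² = 1.00298×10⁸ Pa
1.00298×10⁸ Pa ÷ (3386.39 Pa/inHg) = 29618 inHg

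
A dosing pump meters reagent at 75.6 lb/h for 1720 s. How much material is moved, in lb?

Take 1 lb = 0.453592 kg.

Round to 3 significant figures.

75.6 lb/h → 0.00952543 kg/s
m = ṁ × t = 0.00952543 × 1720 = 16.3837 kg
In lb: 16.3837 / 0.453592 = 36.1199 lb

36.1 lb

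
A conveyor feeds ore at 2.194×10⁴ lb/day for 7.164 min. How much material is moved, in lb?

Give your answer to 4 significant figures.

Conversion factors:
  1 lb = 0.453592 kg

2.194×10⁴ lb/day → 0.115183 kg/s
7.164 min → 429.84 s
m = ṁ × t = 0.115183 × 429.84 = 49.5103 kg
In lb: 49.5103 / 0.453592 = 109.152 lb

109.2 lb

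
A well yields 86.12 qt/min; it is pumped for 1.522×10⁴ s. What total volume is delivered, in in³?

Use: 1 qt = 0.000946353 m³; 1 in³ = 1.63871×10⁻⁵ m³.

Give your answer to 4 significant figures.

1.262×10⁶ in³

86.12 qt/min → 0.00135833 m³/s
V = Q × t = 0.00135833 × 15220 = 20.6738 m³
In in³: 20.6738 / 1.63871×10⁻⁵ = 1.26159×10⁶ in³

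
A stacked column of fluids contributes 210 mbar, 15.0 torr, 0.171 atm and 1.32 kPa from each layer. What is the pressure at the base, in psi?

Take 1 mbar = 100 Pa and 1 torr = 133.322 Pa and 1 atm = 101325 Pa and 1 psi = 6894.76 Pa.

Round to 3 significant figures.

210 mbar × 100 → 21000 Pa
15.0 torr × 133.322 → 1999.83 Pa
0.171 atm × 101325 → 17326.6 Pa
1.32 kPa × 1000 → 1320 Pa
Combined: 21000 + 1999.83 + 17326.6 + 1320 = 41646.4 Pa
In psi: 41646.4 / 6894.76 = 6.0403 psi

6.04 psi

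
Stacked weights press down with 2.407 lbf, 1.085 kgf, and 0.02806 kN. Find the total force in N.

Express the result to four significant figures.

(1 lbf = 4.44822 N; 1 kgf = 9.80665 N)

49.41 N

2.407 lbf × 4.44822 = 10.7069 N
1.085 kgf × 9.80665 = 10.6402 N
0.02806 kN × 1000 = 28.06 N
Sum: 10.7069 + 10.6402 + 28.06 = 49.4071 N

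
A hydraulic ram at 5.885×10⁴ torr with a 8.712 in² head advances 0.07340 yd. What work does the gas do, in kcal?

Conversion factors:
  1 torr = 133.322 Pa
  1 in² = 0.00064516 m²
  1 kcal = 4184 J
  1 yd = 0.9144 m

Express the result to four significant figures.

5.885×10⁴ torr → 7.846×10⁶ Pa
8.712 in² → 0.00562063 m²
F = P × A = 7.846×10⁶ × 0.00562063 = 44099.5 N
0.07340 yd → 0.067117 m
W = F × d = 44099.5 × 0.067117 = 2959.83 J
In kcal: 2959.83 / 4184 = 0.707416 kcal

0.7074 kcal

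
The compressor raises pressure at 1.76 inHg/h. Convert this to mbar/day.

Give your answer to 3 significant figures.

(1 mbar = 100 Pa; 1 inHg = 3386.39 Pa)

1430 mbar/day

1.76 inHg/h × 3386.39 Pa/inHg ÷ 3600 s/h = 1.65557 Pa/s
1.65557 Pa/s ÷ 100 Pa/mbar × 86400 s/day = 1430.41 mbar/day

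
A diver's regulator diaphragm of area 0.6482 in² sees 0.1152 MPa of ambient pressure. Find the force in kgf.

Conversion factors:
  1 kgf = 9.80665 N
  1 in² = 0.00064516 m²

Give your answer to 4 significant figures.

4.913 kgf

0.1152 MPa × 1000000 = 115200 Pa
0.6482 in² × 0.00064516 = 4.18193×10⁻⁴ m²
F = P × A = 115200 Pa × 4.18193×10⁻⁴ m² = 48.1758 N
48.1758 N ÷ (9.80665 N/kgf) = 4.91256 kgf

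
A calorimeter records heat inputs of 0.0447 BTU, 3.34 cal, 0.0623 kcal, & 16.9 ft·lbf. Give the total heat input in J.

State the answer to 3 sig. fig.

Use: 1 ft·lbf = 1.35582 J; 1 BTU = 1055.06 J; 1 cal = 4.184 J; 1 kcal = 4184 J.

345 J

0.0447 BTU × 1055.06 → 47.1612 J
3.34 cal × 4.184 → 13.9746 J
0.0623 kcal × 4184 → 260.663 J
16.9 ft·lbf × 1.35582 → 22.9134 J
Sum: 47.1612 + 13.9746 + 260.663 + 22.9134 = 344.712 J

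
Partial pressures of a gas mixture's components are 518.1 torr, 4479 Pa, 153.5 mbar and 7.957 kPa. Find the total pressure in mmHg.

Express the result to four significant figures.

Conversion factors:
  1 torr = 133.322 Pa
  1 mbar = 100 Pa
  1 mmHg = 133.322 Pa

726.5 mmHg

518.1 torr × 133.322 = 69074.1 Pa
4479 Pa (already Pa)
153.5 mbar × 100 = 15350 Pa
7.957 kPa × 1000 = 7957 Pa
Combined: 69074.1 + 4479 + 15350 + 7957 = 96860.1 Pa
In mmHg: 96860.1 / 133.322 = 726.513 mmHg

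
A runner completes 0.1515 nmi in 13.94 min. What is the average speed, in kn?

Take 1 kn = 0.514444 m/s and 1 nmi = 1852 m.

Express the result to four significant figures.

0.6521 kn

0.1515 nmi × 1852 → 280.578 m
13.94 min × 60 → 836.4 s
v = d / t = 280.578 m / 836.4 s = 0.335459 m/s
0.335459 m/s ÷ (0.514444 m/s/kn) = 0.652081 kn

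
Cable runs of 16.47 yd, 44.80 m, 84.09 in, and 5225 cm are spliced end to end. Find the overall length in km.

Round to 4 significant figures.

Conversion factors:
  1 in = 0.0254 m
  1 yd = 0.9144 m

0.1142 km

16.47 yd × 0.9144 = 15.0602 m
44.80 m (already m)
84.09 in × 0.0254 = 2.13589 m
5225 cm × 0.01 = 52.25 m
Total: 15.0602 + 44.8 + 2.13589 + 52.25 = 114.246 m
In km: 114.246 / 1000 = 0.114246 km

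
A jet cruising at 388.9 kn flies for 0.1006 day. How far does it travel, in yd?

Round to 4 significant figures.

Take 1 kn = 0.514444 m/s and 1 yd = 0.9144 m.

1.902×10⁶ yd

388.9 kn × 0.514444 = 200.067 m/s
0.1006 day × 86400 = 8691.84 s
d = v × t = 200.067 m/s × 8691.84 s = 1.73895×10⁶ m
1.73895×10⁶ m ÷ (0.9144 m/yd) = 1.90174×10⁶ yd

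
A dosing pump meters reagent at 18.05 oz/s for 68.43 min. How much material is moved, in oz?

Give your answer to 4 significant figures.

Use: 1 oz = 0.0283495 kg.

7.411×10⁴ oz

18.05 oz/s → 0.511708 kg/s
68.43 min → 4105.8 s
m = ṁ × t = 0.511708 × 4105.8 = 2100.97 kg
In oz: 2100.97 / 0.0283495 = 74109.6 oz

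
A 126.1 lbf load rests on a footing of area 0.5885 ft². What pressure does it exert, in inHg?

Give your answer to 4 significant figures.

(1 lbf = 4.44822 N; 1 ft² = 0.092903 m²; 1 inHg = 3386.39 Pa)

126.1 lbf × 4.44822 = 560.921 N
0.5885 ft² × 0.092903 = 0.0546734 m²
P = F / A = 560.921 N / 0.0546734 m² = 10259.5 Pa
10259.5 Pa ÷ (3386.39 Pa/inHg) = 3.02963 inHg

3.030 inHg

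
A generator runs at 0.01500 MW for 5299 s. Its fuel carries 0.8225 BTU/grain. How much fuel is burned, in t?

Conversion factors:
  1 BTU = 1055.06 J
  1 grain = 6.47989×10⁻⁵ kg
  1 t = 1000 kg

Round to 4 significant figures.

0.01500 MW → 15000 W
E = P × t = 15000 × 5299 = 7.9485×10⁷ J
0.8225 BTU/grain → 1.3392×10⁷ J/kg
m = E / e_s = 7.9485×10⁷ / 1.3392×10⁷ = 5.93526 kg
In t: 5.93526 / 1000 = 0.00593526 t

0.005935 t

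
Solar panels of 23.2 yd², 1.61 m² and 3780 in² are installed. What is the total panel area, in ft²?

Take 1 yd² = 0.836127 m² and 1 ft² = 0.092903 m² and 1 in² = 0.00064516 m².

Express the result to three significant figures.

252 ft²

23.2 yd² × 0.836127 → 19.3981 m²
1.61 m² (already m²)
3780 in² × 0.00064516 → 2.4387 m²
Combined: 19.3981 + 1.61 + 2.4387 = 23.4468 m²
In ft²: 23.4468 / 0.092903 = 252.379 ft²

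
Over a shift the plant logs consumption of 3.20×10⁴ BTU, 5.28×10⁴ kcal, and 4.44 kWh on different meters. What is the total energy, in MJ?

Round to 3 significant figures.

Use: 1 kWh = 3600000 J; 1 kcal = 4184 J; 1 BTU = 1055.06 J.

3.20×10⁴ BTU × 1055.06 → 3.37619×10⁷ J
5.28×10⁴ kcal × 4184 → 2.20915×10⁸ J
4.44 kWh × 3600000 → 1.5984×10⁷ J
Total: 3.37619×10⁷ + 2.20915×10⁸ + 1.5984×10⁷ = 2.70661×10⁸ J
In MJ: 2.70661×10⁸ / 1000000 = 270.661 MJ

271 MJ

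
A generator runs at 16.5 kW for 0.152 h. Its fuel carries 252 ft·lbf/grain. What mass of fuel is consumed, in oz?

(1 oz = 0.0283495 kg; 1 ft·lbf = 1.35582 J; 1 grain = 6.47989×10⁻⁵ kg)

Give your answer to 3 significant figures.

16.5 kW → 16500 W
0.152 h → 547.2 s
E = P × t = 16500 × 547.2 = 9.0288×10⁶ J
252 ft·lbf/grain → 5.27272×10⁶ J/kg
m = E / e_s = 9.0288×10⁶ / 5.27272×10⁶ = 1.71236 kg
In oz: 1.71236 / 0.0283495 = 60.4018 oz

60.4 oz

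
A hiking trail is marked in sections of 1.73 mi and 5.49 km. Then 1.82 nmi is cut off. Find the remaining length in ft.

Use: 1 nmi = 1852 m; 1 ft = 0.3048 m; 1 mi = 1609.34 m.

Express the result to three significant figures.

1.61×10⁴ ft

1.73 mi × 1609.34 = 2784.16 m
5.49 km × 1000 = 5490 m
1.82 nmi × 1852 = 3370.64 m
Net: 2784.16 + 5490 − 3370.64 = 4903.52 m
In ft: 4903.52 / 0.3048 = 16087.7 ft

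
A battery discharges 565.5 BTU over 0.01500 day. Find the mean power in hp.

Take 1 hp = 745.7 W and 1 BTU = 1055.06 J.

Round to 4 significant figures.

0.6174 hp

565.5 BTU × 1055.06 → 596636 J
0.01500 day × 86400 → 1296 s
P = E / t = 596636 J / 1296 s = 460.367 W
460.367 W ÷ (745.7 W/hp) = 0.617362 hp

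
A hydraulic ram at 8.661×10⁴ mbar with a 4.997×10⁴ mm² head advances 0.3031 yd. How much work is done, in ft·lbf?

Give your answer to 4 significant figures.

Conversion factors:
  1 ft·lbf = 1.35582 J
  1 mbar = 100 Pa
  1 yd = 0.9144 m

8.661×10⁴ mbar → 8.661×10⁶ Pa
4.997×10⁴ mm² → 0.04997 m²
F = P × A = 8.661×10⁶ × 0.04997 = 432790 N
0.3031 yd → 0.277155 m
W = F × d = 432790 × 0.277155 = 119950 J
In ft·lbf: 119950 / 1.35582 = 88470.4 ft·lbf

8.847×10⁴ ft·lbf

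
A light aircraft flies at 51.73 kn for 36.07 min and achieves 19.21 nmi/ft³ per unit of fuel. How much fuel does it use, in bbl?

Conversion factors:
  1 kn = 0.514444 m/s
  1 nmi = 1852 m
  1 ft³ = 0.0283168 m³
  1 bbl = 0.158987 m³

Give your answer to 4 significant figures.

51.73 kn → 26.6122 m/s
36.07 min → 2164.2 s
d = v × t = 26.6122 × 2164.2 = 57594.1 m
19.21 nmi/ft³ → 1.25639×10⁶ m/m³
V = d / (distance per unit fuel) = 57594.1 / 1.25639×10⁶ = 0.0458409 m³
In bbl: 0.0458409 / 0.158987 = 0.288331 bbl

0.2883 bbl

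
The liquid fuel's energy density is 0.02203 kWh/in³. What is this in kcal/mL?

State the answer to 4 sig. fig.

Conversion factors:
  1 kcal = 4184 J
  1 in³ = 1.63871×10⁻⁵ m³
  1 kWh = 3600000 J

0.02203 kWh/in³ × 3600000 J/kWh ÷ 1.63871×10⁻⁵ m³/in³ = 4.83966×10⁹ J/m³
4.83966×10⁹ J/m³ ÷ 4184 J/kcal × 10⁻⁶ m³/mL = 1.15671 kcal/mL

1.157 kcal/mL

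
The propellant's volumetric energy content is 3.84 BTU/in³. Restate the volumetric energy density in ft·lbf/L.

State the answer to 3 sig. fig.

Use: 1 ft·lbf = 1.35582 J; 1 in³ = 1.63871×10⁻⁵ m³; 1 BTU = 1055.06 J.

1.82×10⁵ ft·lbf/L

3.84 BTU/in³ × 1055.06 J/BTU ÷ 1.63871×10⁻⁵ m³/in³ = 2.47233×10⁸ J/m³
2.47233×10⁸ J/m³ ÷ 1.35582 J/ft·lbf × 0.001 m³/L = 182349 ft·lbf/L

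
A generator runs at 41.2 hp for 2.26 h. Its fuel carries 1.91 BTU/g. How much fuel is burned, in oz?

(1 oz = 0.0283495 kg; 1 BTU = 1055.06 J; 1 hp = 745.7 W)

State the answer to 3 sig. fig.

4380 oz

41.2 hp → 30722.8 W
2.26 h → 8136 s
E = P × t = 30722.8 × 8136 = 2.49961×10⁸ J
1.91 BTU/g → 2.01516×10⁶ J/kg
m = E / e_s = 2.49961×10⁸ / 2.01516×10⁶ = 124.04 kg
In oz: 124.04 / 0.0283495 = 4375.39 oz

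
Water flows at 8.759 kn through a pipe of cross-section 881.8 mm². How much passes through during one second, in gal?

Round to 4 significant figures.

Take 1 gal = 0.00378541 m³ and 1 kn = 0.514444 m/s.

8.759 kn × 0.514444 = 4.50601 m/s
881.8 mm² × 10⁻⁶ = 8.818×10⁻⁴ m²
V = v × A × t = 4.50601 m/s × 8.818×10⁻⁴ m² × 1 s = 0.0039734 m³
0.0039734 m³ ÷ (0.00378541 m³/gal) = 1.04966 gal

1.050 gal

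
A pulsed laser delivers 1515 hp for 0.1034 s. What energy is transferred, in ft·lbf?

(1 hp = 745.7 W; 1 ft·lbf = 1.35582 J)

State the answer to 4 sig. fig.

8.616×10⁴ ft·lbf

1515 hp × 745.7 → 1.12974×10⁶ W
E = P × t = 1.12974×10⁶ W × 0.1034 s = 116815 J
116815 J ÷ (1.35582 J/ft·lbf) = 86158.2 ft·lbf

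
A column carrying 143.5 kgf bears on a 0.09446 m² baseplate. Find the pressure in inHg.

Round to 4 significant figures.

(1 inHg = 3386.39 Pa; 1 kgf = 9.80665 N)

4.399 inHg

143.5 kgf × 9.80665 → 1407.25 N
P = F / A = 1407.25 N / 0.09446 m² = 14897.8 Pa
14897.8 Pa ÷ (3386.39 Pa/inHg) = 4.39932 inHg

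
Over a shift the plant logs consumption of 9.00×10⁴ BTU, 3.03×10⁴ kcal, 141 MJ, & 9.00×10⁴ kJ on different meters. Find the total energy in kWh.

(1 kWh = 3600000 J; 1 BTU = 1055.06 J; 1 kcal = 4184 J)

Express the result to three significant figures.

126 kWh

9.00×10⁴ BTU × 1055.06 = 9.49554×10⁷ J
3.03×10⁴ kcal × 4184 = 1.26775×10⁸ J
141 MJ × 1000000 = 1.41×10⁸ J
9.00×10⁴ kJ × 1000 = 9×10⁷ J
Combined: 9.49554×10⁷ + 1.26775×10⁸ + 1.41×10⁸ + 9×10⁷ = 4.5273×10⁸ J
In kWh: 4.5273×10⁸ / 3600000 = 125.758 kWh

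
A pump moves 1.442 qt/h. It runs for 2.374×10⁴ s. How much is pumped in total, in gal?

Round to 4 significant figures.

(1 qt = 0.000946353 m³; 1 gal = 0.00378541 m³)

1.442 qt/h → 3.79067×10⁻⁷ m³/s
V = Q × t = 3.79067×10⁻⁷ × 23740 = 0.00899905 m³
In gal: 0.00899905 / 0.00378541 = 2.3773 gal

2.377 gal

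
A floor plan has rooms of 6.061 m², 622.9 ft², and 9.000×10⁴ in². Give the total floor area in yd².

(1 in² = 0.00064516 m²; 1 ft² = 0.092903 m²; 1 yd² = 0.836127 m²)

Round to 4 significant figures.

6.061 m² (already m²)
622.9 ft² × 0.092903 → 57.8693 m²
9.000×10⁴ in² × 0.00064516 → 58.0644 m²
Combined: 6.061 + 57.8693 + 58.0644 = 121.995 m²
In yd²: 121.995 / 0.836127 = 145.905 yd²

145.9 yd²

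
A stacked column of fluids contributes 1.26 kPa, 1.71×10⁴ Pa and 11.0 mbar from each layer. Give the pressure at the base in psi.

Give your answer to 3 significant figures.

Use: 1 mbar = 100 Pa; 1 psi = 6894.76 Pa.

1.26 kPa × 1000 → 1260 Pa
1.71×10⁴ Pa (already Pa)
11.0 mbar × 100 → 1100 Pa
Combined: 1260 + 17100 + 1100 = 19460 Pa
In psi: 19460 / 6894.76 = 2.82243 psi

2.82 psi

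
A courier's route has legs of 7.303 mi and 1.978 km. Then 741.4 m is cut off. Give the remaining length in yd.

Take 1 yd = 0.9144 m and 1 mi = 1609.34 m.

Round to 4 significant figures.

7.303 mi × 1609.34 → 11753 m
1.978 km × 1000 → 1978 m
741.4 m (already m)
Result: 11753 + 1978 − 741.4 = 12989.6 m
In yd: 12989.6 / 0.9144 = 14205.6 yd

1.421×10⁴ yd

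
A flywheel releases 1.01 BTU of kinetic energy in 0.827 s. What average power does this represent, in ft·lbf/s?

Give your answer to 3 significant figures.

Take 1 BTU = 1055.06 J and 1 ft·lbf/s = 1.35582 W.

950 ft·lbf/s

1.01 BTU × 1055.06 → 1065.61 J
P = E / t = 1065.61 J / 0.827 s = 1288.52 W
1288.52 W ÷ (1.35582 W/ft·lbf/s) = 950.362 ft·lbf/s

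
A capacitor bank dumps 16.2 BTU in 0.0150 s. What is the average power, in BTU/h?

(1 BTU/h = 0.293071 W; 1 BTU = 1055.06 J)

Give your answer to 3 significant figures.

16.2 BTU × 1055.06 = 17092 J
P = E / t = 17092 J / 0.015 s = 1.13947×10⁶ W
1.13947×10⁶ W ÷ (0.293071 W/BTU/h) = 3.88803×10⁶ BTU/h

3.89×10⁶ BTU/h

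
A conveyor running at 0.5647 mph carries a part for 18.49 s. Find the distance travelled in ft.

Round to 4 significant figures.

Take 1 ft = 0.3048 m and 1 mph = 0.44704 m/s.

15.31 ft

0.5647 mph × 0.44704 = 0.252443 m/s
d = v × t = 0.252443 m/s × 18.49 s = 4.66767 m
4.66767 m ÷ (0.3048 m/ft) = 15.3139 ft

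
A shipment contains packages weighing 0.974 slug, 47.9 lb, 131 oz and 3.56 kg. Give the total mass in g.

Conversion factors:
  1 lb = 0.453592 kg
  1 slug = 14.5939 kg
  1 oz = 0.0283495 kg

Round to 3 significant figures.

4.32×10⁴ g

0.974 slug × 14.5939 → 14.2145 kg
47.9 lb × 0.453592 → 21.7271 kg
131 oz × 0.0283495 → 3.71378 kg
3.56 kg (already kg)
Combined: 14.2145 + 21.7271 + 3.71378 + 3.56 = 43.2154 kg
In g: 43.2154 / 0.001 = 43215.4 g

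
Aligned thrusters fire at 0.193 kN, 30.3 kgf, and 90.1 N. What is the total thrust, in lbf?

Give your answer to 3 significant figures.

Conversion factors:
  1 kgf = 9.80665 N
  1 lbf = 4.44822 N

0.193 kN × 1000 → 193 N
30.3 kgf × 9.80665 → 297.141 N
90.1 N (already N)
Combined: 193 + 297.141 + 90.1 = 580.241 N
In lbf: 580.241 / 4.44822 = 130.443 lbf

130 lbf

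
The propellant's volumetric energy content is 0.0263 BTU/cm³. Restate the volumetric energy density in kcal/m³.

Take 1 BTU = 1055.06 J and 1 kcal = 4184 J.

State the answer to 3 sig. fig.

6630 kcal/m³

0.0263 BTU/cm³ × 1055.06 J/BTU ÷ 10⁻⁶ m³/cm³ = 2.77481×10⁷ J/m³
2.77481×10⁷ J/m³ ÷ 4184 J/kcal = 6631.96 kcal/m³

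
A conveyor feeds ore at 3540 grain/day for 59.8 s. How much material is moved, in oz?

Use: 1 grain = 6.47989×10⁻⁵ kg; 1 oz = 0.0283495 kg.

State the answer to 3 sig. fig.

0.00560 oz

3540 grain/day → 2.65495×10⁻⁶ kg/s
m = ṁ × t = 2.65495×10⁻⁶ × 59.8 = 1.58766×10⁻⁴ kg
In oz: 1.58766×10⁻⁴ / 0.0283495 = 0.00560031 oz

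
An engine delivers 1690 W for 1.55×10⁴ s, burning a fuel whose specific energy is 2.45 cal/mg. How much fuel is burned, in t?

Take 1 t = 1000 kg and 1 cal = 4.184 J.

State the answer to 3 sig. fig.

0.00256 t

E = P × t = 1690 × 15500 = 2.6195×10⁷ J
2.45 cal/mg → 1.02508×10⁷ J/kg
m = E / e_s = 2.6195×10⁷ / 1.02508×10⁷ = 2.55541 kg
In t: 2.55541 / 1000 = 0.00255541 t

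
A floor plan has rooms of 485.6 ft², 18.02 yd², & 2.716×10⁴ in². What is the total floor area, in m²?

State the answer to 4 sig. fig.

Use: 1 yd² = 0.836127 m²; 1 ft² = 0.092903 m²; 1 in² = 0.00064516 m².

77.70 m²

485.6 ft² × 0.092903 = 45.1137 m²
18.02 yd² × 0.836127 = 15.067 m²
2.716×10⁴ in² × 0.00064516 = 17.5225 m²
Total: 45.1137 + 15.067 + 17.5225 = 77.7032 m²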